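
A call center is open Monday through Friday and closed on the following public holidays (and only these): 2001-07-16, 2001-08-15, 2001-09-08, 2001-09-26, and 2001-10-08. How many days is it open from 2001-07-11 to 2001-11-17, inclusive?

89 business days

2001-07-11 is a Wednesday.
From 2001-07-11 to 2001-11-17 is 130 days inclusive.
130 = 7 × 18 + 4, so there are 18 full weeks plus 4 extra days.
Each full week contributes 5 weekdays (Mon–Fri): 18 × 5 = 90.
The 4 extra days are Wed, Thu, Fri, Sat — 3 of them qualify.
Total: 90 + 3 = 93.
Holidays: 2001-07-16 (Mon); 2001-08-15 (Wed); 2001-09-08 (Sat); 2001-09-26 (Wed); 2001-10-08 (Mon).
4 of the 5 holidays fall on weekdays; the rest are weekends and were already excluded.
Business days: 93 − 4 = 89.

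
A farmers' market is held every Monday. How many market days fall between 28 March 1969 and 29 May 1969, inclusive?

9 Mondays

28 March 1969 is a Friday.
That's 63 days from start to end, counting both.
63 = 7 × 9, so the span is exactly 9 full weeks.
Each full week contributes one Monday: 9 so far.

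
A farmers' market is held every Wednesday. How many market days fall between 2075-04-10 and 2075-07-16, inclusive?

14

2075-04-10 is a Wednesday.
From 2075-04-10 to 2075-07-16 is 98 days inclusive.
98 = 7 × 14, so the span is exactly 14 full weeks.
Each full week contributes one Wednesday: 14 so far.
Total: 14.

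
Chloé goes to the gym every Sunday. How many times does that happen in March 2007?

4

March 1, 2007 is a Thursday.
That's 31 days from start to end, counting both.
31 = 7 × 4 + 3, so there are 4 full weeks plus 3 extra days.
Each full week contributes one Sunday: 4 so far.
The 3 extra days are Thu, Fri, Sat — none qualify.
Total: 4 + 0 = 4.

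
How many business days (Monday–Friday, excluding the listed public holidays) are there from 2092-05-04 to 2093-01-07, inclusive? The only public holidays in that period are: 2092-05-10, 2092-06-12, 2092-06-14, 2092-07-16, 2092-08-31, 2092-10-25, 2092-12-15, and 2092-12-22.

174 business days

2092-05-04 is a Sunday.
From 2092-05-04 to 2093-01-07 is 249 days inclusive.
249 = 7 × 35 + 4, so there are 35 full weeks plus 4 extra days.
Each full week contributes 5 weekdays (Mon–Fri): 35 × 5 = 175.
The 4 extra days are Sunday, Monday, Tuesday, Wednesday — 3 of them qualify.
Total: 175 + 3 = 178.
Holidays: 2092-05-10 (Sat); 2092-06-12 (Thu); 2092-06-14 (Sat); 2092-07-16 (Wed); 2092-08-31 (Sun); 2092-10-25 (Sat); 2092-12-15 (Mon); 2092-12-22 (Mon).
4 of the 8 holidays fall on weekdays; the rest are weekends and were already excluded.
Business days: 178 − 4 = 174.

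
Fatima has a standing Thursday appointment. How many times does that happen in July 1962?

July 1, 1962 is a Sunday.
The range spans 31 days (inclusive of both endpoints).
31 = 7 × 4 + 3, so there are 4 full weeks plus 3 extra days.
Each full week contributes one Thursday: 4 so far.
The 3 extra days are Sunday, Monday, Tuesday — none qualify.
Total: 4 + 0 = 4.

4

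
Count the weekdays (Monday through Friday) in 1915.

261

Jan 1, 1915 is a Friday.
That's 365 days from start to end, counting both.
365 = 7 × 52 + 1, so there are 52 full weeks plus 1 extra day.
Each full week contributes 5 weekdays (Mon–Fri): 52 × 5 = 260.
The 1 extra day is Fri — 1 of them qualifies.
Total: 260 + 1 = 261.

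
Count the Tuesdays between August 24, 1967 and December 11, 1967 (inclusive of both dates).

15

August 24, 1967 is a Thursday.
That's 110 days from start to end, counting both.
110 = 7 × 15 + 5, so there are 15 full weeks plus 5 extra days.
Each full week contributes one Tuesday: 15 so far.
The 5 extra days are Thu, Fri, Sat, Sun, Mon — none qualify.
Total: 15 + 0 = 15.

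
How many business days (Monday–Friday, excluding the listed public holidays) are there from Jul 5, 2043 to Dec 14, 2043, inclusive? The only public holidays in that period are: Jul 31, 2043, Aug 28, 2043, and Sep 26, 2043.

114 business days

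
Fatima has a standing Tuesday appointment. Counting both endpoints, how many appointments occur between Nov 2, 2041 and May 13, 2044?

132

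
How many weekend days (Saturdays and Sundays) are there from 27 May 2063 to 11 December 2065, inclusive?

265

27 May 2063 is a Sunday.
The range spans 930 days (inclusive of both endpoints).
930 = 7 × 132 + 6, so there are 132 full weeks plus 6 extra days.
Each full week contributes 2 weekend days (Sat, Sun): 132 × 2 = 264.
The 6 extra days are Sun, Mon, Tue, Wed, Thu, Fri — 1 of them qualifies.
Total: 264 + 1 = 265.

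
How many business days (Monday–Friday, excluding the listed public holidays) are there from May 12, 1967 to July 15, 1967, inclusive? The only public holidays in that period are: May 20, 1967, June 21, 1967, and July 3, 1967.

May 12, 1967 is a Friday.
That's 65 days from start to end, counting both.
65 = 7 × 9 + 2, so there are 9 full weeks plus 2 extra days.
Each full week contributes 5 weekdays (Mon–Fri): 9 × 5 = 45.
The 2 extra days are Fri, Sat — 1 of them qualifies.
Total: 45 + 1 = 46.
Holidays: May 20, 1967 (Sat); June 21, 1967 (Wed); July 3, 1967 (Mon).
2 of the 3 holidays fall on weekdays; the rest are weekends and were already excluded.
Business days: 46 − 2 = 44.

44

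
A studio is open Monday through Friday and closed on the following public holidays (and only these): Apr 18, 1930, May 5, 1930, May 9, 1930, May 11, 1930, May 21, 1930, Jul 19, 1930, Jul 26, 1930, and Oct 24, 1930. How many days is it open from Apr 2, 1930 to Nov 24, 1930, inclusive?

Apr 2, 1930 is a Wednesday.
That's 237 days from start to end, counting both.
237 = 7 × 33 + 6, so there are 33 full weeks plus 6 extra days.
Each full week contributes 5 weekdays (Mon–Fri): 33 × 5 = 165.
The 6 extra days are Wed, Thu, Fri, Sat, Sun, Mon — 4 of them qualify.
Total: 165 + 4 = 169.
Holidays: Apr 18, 1930 (Fri); May 5, 1930 (Mon); May 9, 1930 (Fri); May 11, 1930 (Sun); May 21, 1930 (Wed); Jul 19, 1930 (Sat); Jul 26, 1930 (Sat); Oct 24, 1930 (Fri).
5 of the 8 holidays fall on weekdays; the rest are weekends and were already excluded.
Business days: 169 − 5 = 164.

164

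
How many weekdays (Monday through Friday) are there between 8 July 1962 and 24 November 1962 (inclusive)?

8 July 1962 is a Sunday.
The range spans 140 days (inclusive of both endpoints).
140 = 7 × 20, so the span is exactly 20 full weeks.
Each full week contributes 5 weekdays (Mon–Fri): 20 × 5 = 100.
Total: 100.

100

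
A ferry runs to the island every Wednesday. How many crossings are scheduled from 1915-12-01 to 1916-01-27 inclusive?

9

1915-12-01 is a Wednesday.
That's 58 days from start to end, counting both.
58 = 7 × 8 + 2, so there are 8 full weeks plus 2 extra days.
Each full week contributes one Wednesday: 8 so far.
The 2 extra days are Wed, Thu — 1 of them qualifies.
Total: 8 + 1 = 9.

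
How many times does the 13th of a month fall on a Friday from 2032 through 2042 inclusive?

19

Friday-the-13ths by year:
2032: Feb, Aug
2033: May
2034: Jan, Oct
2035: Apr, Jul
2036: Jun
2037: Feb, Mar, Nov
2038: Aug
2039: May
2040: Jan, Apr, Jul
2041: Sep, Dec
2042: Jun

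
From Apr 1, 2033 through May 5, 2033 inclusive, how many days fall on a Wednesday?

5 Wednesdays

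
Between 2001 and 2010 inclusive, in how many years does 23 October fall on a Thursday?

Day of week of October 23 in each year:
2001: Tue, 2002: Wed, 2003: Thu ✓, 2004: Sat, 2005: Sun, 2006: Mon, 2007: Tue, 2008: Thu ✓, 2009: Fri, 2010: Sat
Thursdays: 2003, 2008.

2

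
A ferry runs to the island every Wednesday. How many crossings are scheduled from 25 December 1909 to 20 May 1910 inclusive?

21

25 December 1909 is a Saturday.
The range spans 147 days (inclusive of both endpoints).
147 = 7 × 21, so the span is exactly 21 full weeks.
Each full week contributes one Wednesday: 21 so far.
Total: 21.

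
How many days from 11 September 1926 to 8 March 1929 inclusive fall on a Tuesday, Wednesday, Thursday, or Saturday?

520

11 September 1926 is a Saturday.
The range spans 910 days (inclusive of both endpoints).
910 = 7 × 130, so the span is exactly 130 full weeks.
Each full week contributes 4 days from the set (Tue, Wed, Thu, Sat): 130 × 4 = 520.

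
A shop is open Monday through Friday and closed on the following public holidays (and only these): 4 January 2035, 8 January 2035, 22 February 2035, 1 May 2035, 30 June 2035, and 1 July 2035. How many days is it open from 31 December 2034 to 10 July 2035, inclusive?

133 business days

31 December 2034 is a Sunday.
The range spans 192 days (inclusive of both endpoints).
192 = 7 × 27 + 3, so there are 27 full weeks plus 3 extra days.
Each full week contributes 5 weekdays (Mon–Fri): 27 × 5 = 135.
The 3 extra days are Sunday, Monday, Tuesday — 2 of them qualify.
Total: 135 + 2 = 137.
Holidays: 4 January 2035 (Thu); 8 January 2035 (Mon); 22 February 2035 (Thu); 1 May 2035 (Tue); 30 June 2035 (Sat); 1 July 2035 (Sun).
4 of the 6 holidays fall on weekdays; the rest are weekends and were already excluded.
Business days: 137 − 4 = 133.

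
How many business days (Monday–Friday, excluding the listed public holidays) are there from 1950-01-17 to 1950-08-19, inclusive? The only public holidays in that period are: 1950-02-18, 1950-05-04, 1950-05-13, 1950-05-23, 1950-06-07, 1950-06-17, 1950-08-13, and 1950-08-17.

1950-01-17 is a Tuesday.
The range spans 215 days (inclusive of both endpoints).
215 = 7 × 30 + 5, so there are 30 full weeks plus 5 extra days.
Each full week contributes 5 weekdays (Mon–Fri): 30 × 5 = 150.
The 5 extra days are Tue, Wed, Thu, Fri, Sat — 4 of them qualify.
Total: 150 + 4 = 154.
Holidays: 1950-02-18 (Sat); 1950-05-04 (Thu); 1950-05-13 (Sat); 1950-05-23 (Tue); 1950-06-07 (Wed); 1950-06-17 (Sat); 1950-08-13 (Sun); 1950-08-17 (Thu).
4 of the 8 holidays fall on weekdays; the rest are weekends and were already excluded.
Business days: 154 − 4 = 150.

150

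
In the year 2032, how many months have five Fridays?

5

A month has five Fridays exactly when Friday falls within its first (length − 28) days.
Jan: 31 days, starts Thu → 5 of Thu, Fri, Sat ✓
Feb: 29 days, starts Sun → 5 of Sun
Mar: 31 days, starts Mon → 5 of Mon, Tue, Wed
Apr: 30 days, starts Thu → 5 of Thu, Fri ✓
May: 31 days, starts Sat → 5 of Sat, Sun, Mon
Jun: 30 days, starts Tue → 5 of Tue, Wed
Jul: 31 days, starts Thu → 5 of Thu, Fri, Sat ✓
Aug: 31 days, starts Sun → 5 of Sun, Mon, Tue
Sep: 30 days, starts Wed → 5 of Wed, Thu
Oct: 31 days, starts Fri → 5 of Fri, Sat, Sun ✓
Nov: 30 days, starts Mon → 5 of Mon, Tue
Dec: 31 days, starts Wed → 5 of Wed, Thu, Fri ✓
Months with five Fridays: Jan, Apr, Jul, Oct, Dec.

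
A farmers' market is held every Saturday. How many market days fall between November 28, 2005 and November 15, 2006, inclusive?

50 Saturdays

November 28, 2005 is a Monday.
That's 353 days from start to end, counting both.
353 = 7 × 50 + 3, so there are 50 full weeks plus 3 extra days.
Each full week contributes one Saturday: 50 so far.
The 3 extra days are Monday, Tuesday, Wednesday — none qualify.
Total: 50 + 0 = 50.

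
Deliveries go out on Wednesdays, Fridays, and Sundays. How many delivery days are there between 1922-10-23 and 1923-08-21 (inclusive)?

129

1922-10-23 is a Monday.
That's 303 days from start to end, counting both.
303 = 7 × 43 + 2, so there are 43 full weeks plus 2 extra days.
Each full week contributes 3 days from the set (Wed, Fri, Sun): 43 × 3 = 129.
The 2 extra days are Mon, Tue — none qualify.
Total: 129 + 0 = 129.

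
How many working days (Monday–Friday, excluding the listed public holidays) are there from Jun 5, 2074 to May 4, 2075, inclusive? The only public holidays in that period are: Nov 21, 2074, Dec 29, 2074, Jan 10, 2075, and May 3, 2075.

Jun 5, 2074 is a Tuesday.
From Jun 5, 2074 to May 4, 2075 is 334 days inclusive.
334 = 7 × 47 + 5, so there are 47 full weeks plus 5 extra days.
Each full week contributes 5 weekdays (Mon–Fri): 47 × 5 = 235.
The 5 extra days are Tuesday, Wednesday, Thursday, Friday, Saturday — 4 of them qualify.
Total: 235 + 4 = 239.
Holidays: Nov 21, 2074 (Wed); Dec 29, 2074 (Sat); Jan 10, 2075 (Thu); May 3, 2075 (Fri).
3 of the 4 holidays fall on weekdays; the rest are weekends and were already excluded.
Business days: 239 − 3 = 236.

236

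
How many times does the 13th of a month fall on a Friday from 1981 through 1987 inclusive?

Friday-the-13ths by year:
1981: Feb, Mar, Nov
1982: Aug
1983: May
1984: Jan, Apr, Jul
1985: Sep, Dec
1986: Jun
1987: Feb, Mar, Nov

14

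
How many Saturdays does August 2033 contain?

2033-08-01 is a Monday.
The range spans 31 days (inclusive of both endpoints).
31 = 7 × 4 + 3, so there are 4 full weeks plus 3 extra days.
Each full week contributes one Saturday: 4 so far.
The 3 extra days are Mon, Tue, Wed — none qualify.
Total: 4 + 0 = 4.

4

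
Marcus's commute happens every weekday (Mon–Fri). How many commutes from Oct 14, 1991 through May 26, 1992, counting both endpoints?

Oct 14, 1991 is a Monday.
From Oct 14, 1991 to May 26, 1992 is 226 days inclusive.
226 = 7 × 32 + 2, so there are 32 full weeks plus 2 extra days.
Each full week contributes 5 weekdays (Mon–Fri): 32 × 5 = 160.
The 2 extra days are Mon, Tue — 2 of them qualify.
Total: 160 + 2 = 162.

162 weekdays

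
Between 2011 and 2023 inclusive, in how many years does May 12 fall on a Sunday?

Day of week of May 12 in each year:
2011: Thu, 2012: Sat, 2013: Sun ✓, 2014: Mon, 2015: Tue, 2016: Thu, 2017: Fri, 2018: Sat, 2019: Sun ✓, 2020: Tue, 2021: Wed, 2022: Thu, 2023: Fri
Sundays: 2013, 2019.

2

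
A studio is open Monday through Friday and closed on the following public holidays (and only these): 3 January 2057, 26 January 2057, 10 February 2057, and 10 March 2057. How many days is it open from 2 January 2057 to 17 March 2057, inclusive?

2 January 2057 is a Tuesday.
The range spans 75 days (inclusive of both endpoints).
75 = 7 × 10 + 5, so there are 10 full weeks plus 5 extra days.
Each full week contributes 5 weekdays (Mon–Fri): 10 × 5 = 50.
The 5 extra days are Tuesday, Wednesday, Thursday, Friday, Saturday — 4 of them qualify.
Total: 50 + 4 = 54.
Holidays: 3 January 2057 (Wed); 26 January 2057 (Fri); 10 February 2057 (Sat); 10 March 2057 (Sat).
2 of the 4 holidays fall on weekdays; the rest are weekends and were already excluded.
Business days: 54 − 2 = 52.

52 working days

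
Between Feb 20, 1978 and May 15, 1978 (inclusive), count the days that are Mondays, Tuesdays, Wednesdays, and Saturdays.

Feb 20, 1978 is a Monday.
From Feb 20, 1978 to May 15, 1978 is 85 days inclusive.
85 = 7 × 12 + 1, so there are 12 full weeks plus 1 extra day.
Each full week contributes 4 days from the set (Mon, Tue, Wed, Sat): 12 × 4 = 48.
The 1 extra day is Mon — 1 of them qualifies.
Total: 48 + 1 = 49.

49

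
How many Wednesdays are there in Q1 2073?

13

1 January 2073 is a Sunday.
That's 90 days from start to end, counting both.
90 = 7 × 12 + 6, so there are 12 full weeks plus 6 extra days.
Each full week contributes one Wednesday: 12 so far.
The 6 extra days are Sunday, Monday, Tuesday, Wednesday, Thursday, Friday — 1 of them qualifies.
Total: 12 + 1 = 13.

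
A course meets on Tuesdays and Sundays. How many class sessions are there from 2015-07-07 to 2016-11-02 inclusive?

139

2015-07-07 is a Tuesday.
The range spans 485 days (inclusive of both endpoints).
485 = 7 × 69 + 2, so there are 69 full weeks plus 2 extra days.
Each full week contributes 2 days from the set (Tue, Sun): 69 × 2 = 138.
The 2 extra days are Tue, Wed — 1 of them qualifies.
Total: 138 + 1 = 139.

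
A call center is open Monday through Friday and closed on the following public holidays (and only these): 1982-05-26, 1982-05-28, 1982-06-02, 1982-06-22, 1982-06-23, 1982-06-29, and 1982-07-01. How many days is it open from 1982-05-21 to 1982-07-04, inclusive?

24

1982-05-21 is a Friday.
From 1982-05-21 to 1982-07-04 is 45 days inclusive.
45 = 7 × 6 + 3, so there are 6 full weeks plus 3 extra days.
Each full week contributes 5 weekdays (Mon–Fri): 6 × 5 = 30.
The 3 extra days are Friday, Saturday, Sunday — 1 of them qualifies.
Total: 30 + 1 = 31.
Holidays: 1982-05-26 (Wed); 1982-05-28 (Fri); 1982-06-02 (Wed); 1982-06-22 (Tue); 1982-06-23 (Wed); 1982-06-29 (Tue); 1982-07-01 (Thu).
All 7 holidays fall on weekdays, so subtract 7.
Business days: 31 − 7 = 24.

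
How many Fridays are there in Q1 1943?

Jan 1, 1943 is a Friday.
That's 90 days from start to end, counting both.
90 = 7 × 12 + 6, so there are 12 full weeks plus 6 extra days.
Each full week contributes one Friday: 12 so far.
The 6 extra days are Friday, Saturday, Sunday, Monday, Tuesday, Wednesday — 1 of them qualifies.
Total: 12 + 1 = 13.

13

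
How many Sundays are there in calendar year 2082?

Jan 1, 2082 is a Thursday.
From Jan 1, 2082 to Dec 31, 2082 is 365 days inclusive.
365 = 7 × 52 + 1, so there are 52 full weeks plus 1 extra day.
Each full week contributes one Sunday: 52 so far.
The 1 extra day is Thursday — none qualify.
Total: 52 + 0 = 52.

52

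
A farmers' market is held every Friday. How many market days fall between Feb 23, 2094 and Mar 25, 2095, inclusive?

57 Fridays

Feb 23, 2094 is a Tuesday.
That's 396 days from start to end, counting both.
396 = 7 × 56 + 4, so there are 56 full weeks plus 4 extra days.
Each full week contributes one Friday: 56 so far.
The 4 extra days are Tue, Wed, Thu, Fri — 1 of them qualifies.
Total: 56 + 1 = 57.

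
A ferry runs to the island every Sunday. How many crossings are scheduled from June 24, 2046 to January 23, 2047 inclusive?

31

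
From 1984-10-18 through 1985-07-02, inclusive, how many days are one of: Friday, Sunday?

74

1984-10-18 is a Thursday.
That's 258 days from start to end, counting both.
258 = 7 × 36 + 6, so there are 36 full weeks plus 6 extra days.
Each full week contributes 2 days from the set (Fri, Sun): 36 × 2 = 72.
The 6 extra days are Thu, Fri, Sat, Sun, Mon, Tue — 2 of them qualify.
Total: 72 + 2 = 74.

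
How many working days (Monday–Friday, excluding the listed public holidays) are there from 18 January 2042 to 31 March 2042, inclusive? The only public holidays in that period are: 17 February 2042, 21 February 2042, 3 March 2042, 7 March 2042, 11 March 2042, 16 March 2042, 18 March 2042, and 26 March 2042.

44 working days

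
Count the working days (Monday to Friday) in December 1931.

23 weekdays

Dec 1, 1931 is a Tuesday.
That's 31 days from start to end, counting both.
31 = 7 × 4 + 3, so there are 4 full weeks plus 3 extra days.
Each full week contributes 5 weekdays (Mon–Fri): 4 × 5 = 20.
The 3 extra days are Tue, Wed, Thu — 3 of them qualify.
Total: 20 + 3 = 23.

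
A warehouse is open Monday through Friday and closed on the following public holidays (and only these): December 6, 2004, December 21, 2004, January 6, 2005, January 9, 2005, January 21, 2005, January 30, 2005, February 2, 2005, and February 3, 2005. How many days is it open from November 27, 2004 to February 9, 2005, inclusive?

47 business days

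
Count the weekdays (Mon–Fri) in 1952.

262

January 1, 1952 is a Tuesday.
That's 366 days from start to end, counting both.
366 = 7 × 52 + 2, so there are 52 full weeks plus 2 extra days.
Each full week contributes 5 weekdays (Mon–Fri): 52 × 5 = 260.
The 2 extra days are Tue, Wed — 2 of them qualify.
Total: 260 + 2 = 262.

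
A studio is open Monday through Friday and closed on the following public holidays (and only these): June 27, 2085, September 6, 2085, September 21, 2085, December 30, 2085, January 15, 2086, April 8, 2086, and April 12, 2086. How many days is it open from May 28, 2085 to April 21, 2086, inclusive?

May 28, 2085 is a Monday.
From May 28, 2085 to April 21, 2086 is 329 days inclusive.
329 = 7 × 47, so the span is exactly 47 full weeks.
Each full week contributes 5 weekdays (Mon–Fri): 47 × 5 = 235.
Total: 235.
Holidays: June 27, 2085 (Wed); September 6, 2085 (Thu); September 21, 2085 (Fri); December 30, 2085 (Sun); January 15, 2086 (Tue); April 8, 2086 (Mon); April 12, 2086 (Fri).
6 of the 7 holidays fall on weekdays; the rest are weekends and were already excluded.
Business days: 235 − 6 = 229.

229 business days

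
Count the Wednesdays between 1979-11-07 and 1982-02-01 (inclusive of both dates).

1979-11-07 is a Wednesday.
That's 818 days from start to end, counting both.
818 = 7 × 116 + 6, so there are 116 full weeks plus 6 extra days.
Each full week contributes one Wednesday: 116 so far.
The 6 extra days are Wednesday, Thursday, Friday, Saturday, Sunday, Monday — 1 of them qualifies.
Total: 116 + 1 = 117.

117 Wednesdays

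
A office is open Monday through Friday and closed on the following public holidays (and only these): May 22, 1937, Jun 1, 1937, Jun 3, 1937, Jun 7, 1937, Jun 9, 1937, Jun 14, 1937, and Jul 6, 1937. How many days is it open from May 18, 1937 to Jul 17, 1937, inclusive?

May 18, 1937 is a Tuesday.
From May 18, 1937 to Jul 17, 1937 is 61 days inclusive.
61 = 7 × 8 + 5, so there are 8 full weeks plus 5 extra days.
Each full week contributes 5 weekdays (Mon–Fri): 8 × 5 = 40.
The 5 extra days are Tue, Wed, Thu, Fri, Sat — 4 of them qualify.
Total: 40 + 4 = 44.
Holidays: May 22, 1937 (Sat); Jun 1, 1937 (Tue); Jun 3, 1937 (Thu); Jun 7, 1937 (Mon); Jun 9, 1937 (Wed); Jun 14, 1937 (Mon); Jul 6, 1937 (Tue).
6 of the 7 holidays fall on weekdays; the rest are weekends and were already excluded.
Business days: 44 − 6 = 38.

38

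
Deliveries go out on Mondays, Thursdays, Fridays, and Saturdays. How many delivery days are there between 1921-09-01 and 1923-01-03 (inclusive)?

280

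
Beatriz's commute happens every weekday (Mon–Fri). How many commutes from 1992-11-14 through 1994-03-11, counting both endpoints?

1992-11-14 is a Saturday.
That's 483 days from start to end, counting both.
483 = 7 × 69, so the span is exactly 69 full weeks.
Each full week contributes 5 weekdays (Mon–Fri): 69 × 5 = 345.

345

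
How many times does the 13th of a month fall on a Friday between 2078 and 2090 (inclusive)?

21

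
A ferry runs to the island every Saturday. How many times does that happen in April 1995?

5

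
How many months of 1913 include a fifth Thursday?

A month has five Thursdays exactly when Thursday falls within its first (length − 28) days.
Jan: 31 days, starts Wed → 5 of Wed, Thu, Fri ✓
Feb: 28 days, starts Sat → 5 of (none)
Mar: 31 days, starts Sat → 5 of Sat, Sun, Mon
Apr: 30 days, starts Tue → 5 of Tue, Wed
May: 31 days, starts Thu → 5 of Thu, Fri, Sat ✓
Jun: 30 days, starts Sun → 5 of Sun, Mon
Jul: 31 days, starts Tue → 5 of Tue, Wed, Thu ✓
Aug: 31 days, starts Fri → 5 of Fri, Sat, Sun
Sep: 30 days, starts Mon → 5 of Mon, Tue
Oct: 31 days, starts Wed → 5 of Wed, Thu, Fri ✓
Nov: 30 days, starts Sat → 5 of Sat, Sun
Dec: 31 days, starts Mon → 5 of Mon, Tue, Wed
Months with five Thursdays: Jan, May, Jul, Oct.

4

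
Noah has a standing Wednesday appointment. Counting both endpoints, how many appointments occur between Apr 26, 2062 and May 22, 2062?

4

Apr 26, 2062 is a Wednesday.
The range spans 27 days (inclusive of both endpoints).
27 = 7 × 3 + 6, so there are 3 full weeks plus 6 extra days.
Each full week contributes one Wednesday: 3 so far.
The 6 extra days are Wed, Thu, Fri, Sat, Sun, Mon — 1 of them qualifies.
Total: 3 + 1 = 4.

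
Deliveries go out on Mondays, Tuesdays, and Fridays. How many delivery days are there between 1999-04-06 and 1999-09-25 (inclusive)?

74

1999-04-06 is a Tuesday.
That's 173 days from start to end, counting both.
173 = 7 × 24 + 5, so there are 24 full weeks plus 5 extra days.
Each full week contributes 3 days from the set (Mon, Tue, Fri): 24 × 3 = 72.
The 5 extra days are Tuesday, Wednesday, Thursday, Friday, Saturday — 2 of them qualify.
Total: 72 + 2 = 74.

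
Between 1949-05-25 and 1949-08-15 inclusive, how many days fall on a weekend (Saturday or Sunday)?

24

1949-05-25 is a Wednesday.
That's 83 days from start to end, counting both.
83 = 7 × 11 + 6, so there are 11 full weeks plus 6 extra days.
Each full week contributes 2 weekend days (Sat, Sun): 11 × 2 = 22.
The 6 extra days are Wed, Thu, Fri, Sat, Sun, Mon — 2 of them qualify.
Total: 22 + 2 = 24.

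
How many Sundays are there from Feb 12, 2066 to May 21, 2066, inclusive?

14

Feb 12, 2066 is a Friday.
That's 99 days from start to end, counting both.
99 = 7 × 14 + 1, so there are 14 full weeks plus 1 extra day.
Each full week contributes one Sunday: 14 so far.
The 1 extra day is Fri — none qualify.
Total: 14 + 0 = 14.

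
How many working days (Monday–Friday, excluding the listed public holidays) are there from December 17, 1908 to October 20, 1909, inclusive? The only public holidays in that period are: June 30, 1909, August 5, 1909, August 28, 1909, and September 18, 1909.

218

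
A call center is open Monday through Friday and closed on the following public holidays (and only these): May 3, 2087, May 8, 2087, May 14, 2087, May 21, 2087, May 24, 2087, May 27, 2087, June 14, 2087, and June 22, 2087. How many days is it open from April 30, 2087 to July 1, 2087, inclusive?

41 working days

April 30, 2087 is a Wednesday.
That's 63 days from start to end, counting both.
63 = 7 × 9, so the span is exactly 9 full weeks.
Each full week contributes 5 weekdays (Mon–Fri): 9 × 5 = 45.
Holidays: May 3, 2087 (Sat); May 8, 2087 (Thu); May 14, 2087 (Wed); May 21, 2087 (Wed); May 24, 2087 (Sat); May 27, 2087 (Tue); June 14, 2087 (Sat); June 22, 2087 (Sun).
4 of the 8 holidays fall on weekdays; the rest are weekends and were already excluded.
Business days: 45 − 4 = 41.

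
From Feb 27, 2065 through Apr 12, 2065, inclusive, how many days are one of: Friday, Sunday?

14

Feb 27, 2065 is a Friday.
That's 45 days from start to end, counting both.
45 = 7 × 6 + 3, so there are 6 full weeks plus 3 extra days.
Each full week contributes 2 days from the set (Fri, Sun): 6 × 2 = 12.
The 3 extra days are Friday, Saturday, Sunday — 2 of them qualify.
Total: 12 + 2 = 14.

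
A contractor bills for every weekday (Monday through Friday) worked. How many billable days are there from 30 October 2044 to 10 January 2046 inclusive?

30 October 2044 is a Sunday.
From 30 October 2044 to 10 January 2046 is 438 days inclusive.
438 = 7 × 62 + 4, so there are 62 full weeks plus 4 extra days.
Each full week contributes 5 weekdays (Mon–Fri): 62 × 5 = 310.
The 4 extra days are Sun, Mon, Tue, Wed — 3 of them qualify.
Total: 310 + 3 = 313.

313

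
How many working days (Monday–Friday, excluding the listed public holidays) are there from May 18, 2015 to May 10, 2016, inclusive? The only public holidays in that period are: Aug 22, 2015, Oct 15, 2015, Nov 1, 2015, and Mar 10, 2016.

May 18, 2015 is a Monday.
From May 18, 2015 to May 10, 2016 is 359 days inclusive.
359 = 7 × 51 + 2, so there are 51 full weeks plus 2 extra days.
Each full week contributes 5 weekdays (Mon–Fri): 51 × 5 = 255.
The 2 extra days are Monday, Tuesday — 2 of them qualify.
Total: 255 + 2 = 257.
Holidays: Aug 22, 2015 (Sat); Oct 15, 2015 (Thu); Nov 1, 2015 (Sun); Mar 10, 2016 (Thu).
2 of the 4 holidays fall on weekdays; the rest are weekends and were already excluded.
Business days: 257 − 2 = 255.

255 working days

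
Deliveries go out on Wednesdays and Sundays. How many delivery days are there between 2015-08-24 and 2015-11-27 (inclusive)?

27

2015-08-24 is a Monday.
That's 96 days from start to end, counting both.
96 = 7 × 13 + 5, so there are 13 full weeks plus 5 extra days.
Each full week contributes 2 days from the set (Wed, Sun): 13 × 2 = 26.
The 5 extra days are Mon, Tue, Wed, Thu, Fri — 1 of them qualifies.
Total: 26 + 1 = 27.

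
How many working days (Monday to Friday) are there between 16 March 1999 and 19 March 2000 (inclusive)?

264 weekdays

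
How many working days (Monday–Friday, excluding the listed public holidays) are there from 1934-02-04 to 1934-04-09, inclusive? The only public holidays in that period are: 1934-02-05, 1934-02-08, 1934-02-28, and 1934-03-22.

42 working days

1934-02-04 is a Sunday.
From 1934-02-04 to 1934-04-09 is 65 days inclusive.
65 = 7 × 9 + 2, so there are 9 full weeks plus 2 extra days.
Each full week contributes 5 weekdays (Mon–Fri): 9 × 5 = 45.
The 2 extra days are Sunday, Monday — 1 of them qualifies.
Total: 45 + 1 = 46.
Holidays: 1934-02-05 (Mon); 1934-02-08 (Thu); 1934-02-28 (Wed); 1934-03-22 (Thu).
All 4 holidays fall on weekdays, so subtract 4.
Business days: 46 − 4 = 42.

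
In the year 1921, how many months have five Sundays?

4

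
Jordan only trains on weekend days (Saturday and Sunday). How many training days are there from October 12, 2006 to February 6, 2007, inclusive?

October 12, 2006 is a Thursday.
That's 118 days from start to end, counting both.
118 = 7 × 16 + 6, so there are 16 full weeks plus 6 extra days.
Each full week contributes 2 weekend days (Sat, Sun): 16 × 2 = 32.
The 6 extra days are Thu, Fri, Sat, Sun, Mon, Tue — 2 of them qualify.
Total: 32 + 2 = 34.

34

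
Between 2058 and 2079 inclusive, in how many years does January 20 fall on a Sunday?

Day of week of January 20 in each year:
2058: Sun ✓, 2059: Mon, 2060: Tue, 2061: Thu, 2062: Fri, 2063: Sat, 2064: Sun ✓, 2065: Tue, 2066: Wed, 2067: Thu, 2068: Fri, 2069: Sun ✓, 2070: Mon, 2071: Tue, 2072: Wed, 2073: Fri, 2074: Sat, 2075: Sun ✓, 2076: Mon, 2077: Wed, 2078: Thu, 2079: Fri
Sundays: 2058, 2064, 2069, 2075.

4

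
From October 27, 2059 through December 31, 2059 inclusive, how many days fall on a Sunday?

October 27, 2059 is a Monday.
From October 27, 2059 to December 31, 2059 is 66 days inclusive.
66 = 7 × 9 + 3, so there are 9 full weeks plus 3 extra days.
Each full week contributes one Sunday: 9 so far.
The 3 extra days are Monday, Tuesday, Wednesday — none qualify.
Total: 9 + 0 = 9.

9 Sundays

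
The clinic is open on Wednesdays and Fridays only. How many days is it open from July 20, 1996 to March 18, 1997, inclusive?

July 20, 1996 is a Saturday.
From July 20, 1996 to March 18, 1997 is 242 days inclusive.
242 = 7 × 34 + 4, so there are 34 full weeks plus 4 extra days.
Each full week contributes 2 days from the set (Wed, Fri): 34 × 2 = 68.
The 4 extra days are Sat, Sun, Mon, Tue — none qualify.
Total: 68 + 0 = 68.

68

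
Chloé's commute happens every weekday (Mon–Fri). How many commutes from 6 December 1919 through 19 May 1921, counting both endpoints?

6 December 1919 is a Saturday.
From 6 December 1919 to 19 May 1921 is 531 days inclusive.
531 = 7 × 75 + 6, so there are 75 full weeks plus 6 extra days.
Each full week contributes 5 weekdays (Mon–Fri): 75 × 5 = 375.
The 6 extra days are Sat, Sun, Mon, Tue, Wed, Thu — 4 of them qualify.
Total: 375 + 4 = 379.

379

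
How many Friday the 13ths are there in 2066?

1

The 13th falls on a Friday when the month's 13th has weekday Fri.
Jan 13 is Wed; Feb 13 is Sat; Mar 13 is Sat; Apr 13 is Tue; May 13 is Thu; Jun 13 is Sun; Jul 13 is Tue; Aug 13 is Fri ✓; Sep 13 is Mon; Oct 13 is Wed; Nov 13 is Sat; Dec 13 is Mon.
Friday the 13ths: Aug.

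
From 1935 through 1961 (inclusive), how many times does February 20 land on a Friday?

4

Day of week of February 20 in each year:
1935: Wed, 1936: Thu, 1937: Sat, 1938: Sun, 1939: Mon, 1940: Tue, 1941: Thu, 1942: Fri ✓, 1943: Sat, 1944: Sun, 1945: Tue, 1946: Wed, 1947: Thu, 1948: Fri ✓, 1949: Sun, 1950: Mon, 1951: Tue, 1952: Wed, 1953: Fri ✓, 1954: Sat, 1955: Sun, 1956: Mon, 1957: Wed, 1958: Thu, 1959: Fri ✓, 1960: Sat, 1961: Mon
Fridays: 1942, 1948, 1953, 1959.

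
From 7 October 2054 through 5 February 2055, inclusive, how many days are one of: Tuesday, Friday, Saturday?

7 October 2054 is a Wednesday.
The range spans 122 days (inclusive of both endpoints).
122 = 7 × 17 + 3, so there are 17 full weeks plus 3 extra days.
Each full week contributes 3 days from the set (Tue, Fri, Sat): 17 × 3 = 51.
The 3 extra days are Wed, Thu, Fri — 1 of them qualifies.
Total: 51 + 1 = 52.

52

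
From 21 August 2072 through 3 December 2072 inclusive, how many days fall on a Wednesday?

21 August 2072 is a Sunday.
The range spans 105 days (inclusive of both endpoints).
105 = 7 × 15, so the span is exactly 15 full weeks.
Each full week contributes one Wednesday: 15 so far.
Total: 15.

15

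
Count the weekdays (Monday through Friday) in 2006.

260 weekdays

Jan 1, 2006 is a Sunday.
The range spans 365 days (inclusive of both endpoints).
365 = 7 × 52 + 1, so there are 52 full weeks plus 1 extra day.
Each full week contributes 5 weekdays (Mon–Fri): 52 × 5 = 260.
The 1 extra day is Sun — none qualify.
Total: 260 + 0 = 260.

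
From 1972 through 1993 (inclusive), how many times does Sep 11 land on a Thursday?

Day of week of September 11 in each year:
1972: Mon, 1973: Tue, 1974: Wed, 1975: Thu ✓, 1976: Sat, 1977: Sun, 1978: Mon, 1979: Tue, 1980: Thu ✓, 1981: Fri, 1982: Sat, 1983: Sun, 1984: Tue, 1985: Wed, 1986: Thu ✓, 1987: Fri, 1988: Sun, 1989: Mon, 1990: Tue, 1991: Wed, 1992: Fri, 1993: Sat
Thursdays: 1975, 1980, 1986.

3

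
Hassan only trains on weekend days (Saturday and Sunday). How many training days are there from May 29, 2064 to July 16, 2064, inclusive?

14

May 29, 2064 is a Thursday.
From May 29, 2064 to July 16, 2064 is 49 days inclusive.
49 = 7 × 7, so the span is exactly 7 full weeks.
Each full week contributes 2 weekend days (Sat, Sun): 7 × 2 = 14.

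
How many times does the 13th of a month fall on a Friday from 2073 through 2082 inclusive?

18

Friday-the-13ths by year:
2073: Jan, Oct
2074: Apr, Jul
2075: Sep, Dec
2076: Mar, Nov
2077: Aug
2078: May
2079: Jan, Oct
2080: Sep, Dec
2081: Jun
2082: Feb, Mar, Nov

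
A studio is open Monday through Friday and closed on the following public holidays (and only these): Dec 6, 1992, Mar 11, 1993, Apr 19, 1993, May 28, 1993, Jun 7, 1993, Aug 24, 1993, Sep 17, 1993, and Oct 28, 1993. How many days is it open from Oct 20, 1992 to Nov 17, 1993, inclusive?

275 working days

Oct 20, 1992 is a Tuesday.
That's 394 days from start to end, counting both.
394 = 7 × 56 + 2, so there are 56 full weeks plus 2 extra days.
Each full week contributes 5 weekdays (Mon–Fri): 56 × 5 = 280.
The 2 extra days are Tuesday, Wednesday — 2 of them qualify.
Total: 280 + 2 = 282.
Holidays: Dec 6, 1992 (Sun); Mar 11, 1993 (Thu); Apr 19, 1993 (Mon); May 28, 1993 (Fri); Jun 7, 1993 (Mon); Aug 24, 1993 (Tue); Sep 17, 1993 (Fri); Oct 28, 1993 (Thu).
7 of the 8 holidays fall on weekdays; the rest are weekends and were already excluded.
Business days: 282 − 7 = 275.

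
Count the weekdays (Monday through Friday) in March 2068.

March 1, 2068 is a Thursday.
That's 31 days from start to end, counting both.
31 = 7 × 4 + 3, so there are 4 full weeks plus 3 extra days.
Each full week contributes 5 weekdays (Mon–Fri): 4 × 5 = 20.
The 3 extra days are Thursday, Friday, Saturday — 2 of them qualify.
Total: 20 + 2 = 22.

22 weekdays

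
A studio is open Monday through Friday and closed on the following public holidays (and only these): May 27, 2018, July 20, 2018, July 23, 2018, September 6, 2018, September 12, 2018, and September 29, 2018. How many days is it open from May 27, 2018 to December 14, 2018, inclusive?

141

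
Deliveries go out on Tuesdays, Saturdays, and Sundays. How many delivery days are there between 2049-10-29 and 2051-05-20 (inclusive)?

244

2049-10-29 is a Friday.
The range spans 569 days (inclusive of both endpoints).
569 = 7 × 81 + 2, so there are 81 full weeks plus 2 extra days.
Each full week contributes 3 days from the set (Tue, Sat, Sun): 81 × 3 = 243.
The 2 extra days are Fri, Sat — 1 of them qualifies.
Total: 243 + 1 = 244.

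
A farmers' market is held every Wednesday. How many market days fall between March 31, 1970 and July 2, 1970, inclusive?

March 31, 1970 is a Tuesday.
The range spans 94 days (inclusive of both endpoints).
94 = 7 × 13 + 3, so there are 13 full weeks plus 3 extra days.
Each full week contributes one Wednesday: 13 so far.
The 3 extra days are Tue, Wed, Thu — 1 of them qualifies.
Total: 13 + 1 = 14.

14 Wednesdays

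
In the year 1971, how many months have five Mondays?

A month has five Mondays exactly when Monday falls within its first (length − 28) days.
Jan: 31 days, starts Fri → 5 of Fri, Sat, Sun
Feb: 28 days, starts Mon → 5 of (none)
Mar: 31 days, starts Mon → 5 of Mon, Tue, Wed ✓
Apr: 30 days, starts Thu → 5 of Thu, Fri
May: 31 days, starts Sat → 5 of Sat, Sun, Mon ✓
Jun: 30 days, starts Tue → 5 of Tue, Wed
Jul: 31 days, starts Thu → 5 of Thu, Fri, Sat
Aug: 31 days, starts Sun → 5 of Sun, Mon, Tue ✓
Sep: 30 days, starts Wed → 5 of Wed, Thu
Oct: 31 days, starts Fri → 5 of Fri, Sat, Sun
Nov: 30 days, starts Mon → 5 of Mon, Tue ✓
Dec: 31 days, starts Wed → 5 of Wed, Thu, Fri
Months with five Mondays: Mar, May, Aug, Nov.

4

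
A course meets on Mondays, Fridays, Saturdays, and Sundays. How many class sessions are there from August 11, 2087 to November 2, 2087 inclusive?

48

August 11, 2087 is a Monday.
From August 11, 2087 to November 2, 2087 is 84 days inclusive.
84 = 7 × 12, so the span is exactly 12 full weeks.
Each full week contributes 4 days from the set (Mon, Fri, Sat, Sun): 12 × 4 = 48.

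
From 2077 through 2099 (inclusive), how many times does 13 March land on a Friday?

Day of week of March 13 in each year:
2077: Sat, 2078: Sun, 2079: Mon, 2080: Wed, 2081: Thu, 2082: Fri ✓, 2083: Sat, 2084: Mon, 2085: Tue, 2086: Wed, 2087: Thu, 2088: Sat, 2089: Sun, 2090: Mon, 2091: Tue, 2092: Thu, 2093: Fri ✓, 2094: Sat, 2095: Sun, 2096: Tue, 2097: Wed, 2098: Thu, 2099: Fri ✓
Fridays: 2082, 2093, 2099.

3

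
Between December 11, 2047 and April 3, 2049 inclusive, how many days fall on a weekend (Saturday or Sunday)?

137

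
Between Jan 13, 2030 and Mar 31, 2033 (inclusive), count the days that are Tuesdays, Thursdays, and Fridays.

Jan 13, 2030 is a Sunday.
From Jan 13, 2030 to Mar 31, 2033 is 1174 days inclusive.
1174 = 7 × 167 + 5, so there are 167 full weeks plus 5 extra days.
Each full week contributes 3 days from the set (Tue, Thu, Fri): 167 × 3 = 501.
The 5 extra days are Sun, Mon, Tue, Wed, Thu — 2 of them qualify.
Total: 501 + 2 = 503.

503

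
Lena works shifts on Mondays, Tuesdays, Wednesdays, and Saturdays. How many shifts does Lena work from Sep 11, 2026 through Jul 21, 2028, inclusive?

388

Sep 11, 2026 is a Friday.
That's 680 days from start to end, counting both.
680 = 7 × 97 + 1, so there are 97 full weeks plus 1 extra day.
Each full week contributes 4 days from the set (Mon, Tue, Wed, Sat): 97 × 4 = 388.
The 1 extra day is Friday — none qualify.
Total: 388 + 0 = 388.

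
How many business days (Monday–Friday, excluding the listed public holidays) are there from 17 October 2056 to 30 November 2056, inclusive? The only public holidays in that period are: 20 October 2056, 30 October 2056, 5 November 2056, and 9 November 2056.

30

17 October 2056 is a Tuesday.
From 17 October 2056 to 30 November 2056 is 45 days inclusive.
45 = 7 × 6 + 3, so there are 6 full weeks plus 3 extra days.
Each full week contributes 5 weekdays (Mon–Fri): 6 × 5 = 30.
The 3 extra days are Tuesday, Wednesday, Thursday — 3 of them qualify.
Total: 30 + 3 = 33.
Holidays: 20 October 2056 (Fri); 30 October 2056 (Mon); 5 November 2056 (Sun); 9 November 2056 (Thu).
3 of the 4 holidays fall on weekdays; the rest are weekends and were already excluded.
Business days: 33 − 3 = 30.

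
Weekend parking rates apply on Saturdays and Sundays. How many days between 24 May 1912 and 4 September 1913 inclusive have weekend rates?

24 May 1912 is a Friday.
That's 469 days from start to end, counting both.
469 = 7 × 67, so the span is exactly 67 full weeks.
Each full week contributes 2 weekend days (Sat, Sun): 67 × 2 = 134.
Total: 134.

134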